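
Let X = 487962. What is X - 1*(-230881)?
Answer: 718843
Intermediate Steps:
X - 1*(-230881) = 487962 - 1*(-230881) = 487962 + 230881 = 718843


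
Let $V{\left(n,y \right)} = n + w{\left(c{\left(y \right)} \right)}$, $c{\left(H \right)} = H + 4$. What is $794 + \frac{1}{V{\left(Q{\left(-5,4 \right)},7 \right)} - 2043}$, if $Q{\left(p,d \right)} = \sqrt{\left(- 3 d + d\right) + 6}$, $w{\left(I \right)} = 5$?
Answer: $\frac{1648917043}{2076723} - \frac{i \sqrt{2}}{4153446} \approx 794.0 - 3.4049 \cdot 10^{-7} i$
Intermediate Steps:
$c{\left(H \right)} = 4 + H$
$Q{\left(p,d \right)} = \sqrt{6 - 2 d}$ ($Q{\left(p,d \right)} = \sqrt{- 2 d + 6} = \sqrt{6 - 2 d}$)
$V{\left(n,y \right)} = 5 + n$ ($V{\left(n,y \right)} = n + 5 = 5 + n$)
$794 + \frac{1}{V{\left(Q{\left(-5,4 \right)},7 \right)} - 2043} = 794 + \frac{1}{\left(5 + \sqrt{6 - 8}\right) - 2043} = 794 + \frac{1}{\left(5 + \sqrt{-2}\right) - 2043} = 794 + \frac{1}{\left(5 + i \sqrt{2}\right) - 2043} = 794 + \frac{1}{-2038 + i \sqrt{2}}$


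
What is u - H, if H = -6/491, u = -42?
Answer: -20616/491 ≈ -41.988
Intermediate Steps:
H = -6/491 (H = -6*1/491 = -6/491 ≈ -0.012220)
u - H = -42 - 1*(-6/491) = -42 + 6/491 = -20616/491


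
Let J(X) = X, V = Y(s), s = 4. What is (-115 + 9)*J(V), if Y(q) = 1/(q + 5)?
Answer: -106/9 ≈ -11.778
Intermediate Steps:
Y(q) = 1/(5 + q)
V = ⅑ (V = 1/(5 + 4) = 1/9 = ⅑ ≈ 0.11111)
(-115 + 9)*J(V) = (-115 + 9)*(⅑) = -106*⅑ = -106/9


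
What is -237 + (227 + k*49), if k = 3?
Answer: 137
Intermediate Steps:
-237 + (227 + k*49) = -237 + (227 + 3*49) = -237 + (227 + 147) = -237 + 374 = 137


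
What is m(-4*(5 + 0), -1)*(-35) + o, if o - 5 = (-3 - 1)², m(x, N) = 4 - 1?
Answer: -84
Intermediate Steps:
m(x, N) = 3
o = 21 (o = 5 + (-3 - 1)² = 5 + (-4)² = 5 + 16 = 21)
m(-4*(5 + 0), -1)*(-35) + o = 3*(-35) + 21 = -105 + 21 = -84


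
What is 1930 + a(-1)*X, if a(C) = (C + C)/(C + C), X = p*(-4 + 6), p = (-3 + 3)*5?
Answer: 1930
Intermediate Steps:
p = 0 (p = 0*5 = 0)
X = 0 (X = 0*(-4 + 6) = 0*2 = 0)
a(C) = 1 (a(C) = (2*C)/((2*C)) = (2*C)*(1/(2*C)) = 1)
1930 + a(-1)*X = 1930 + 1*0 = 1930 + 0 = 1930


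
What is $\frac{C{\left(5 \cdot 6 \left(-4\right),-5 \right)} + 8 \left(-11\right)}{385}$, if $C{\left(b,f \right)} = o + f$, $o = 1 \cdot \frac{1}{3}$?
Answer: $- \frac{278}{1155} \approx -0.24069$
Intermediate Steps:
$o = \frac{1}{3}$ ($o = 1 \cdot \frac{1}{3} = \frac{1}{3} \approx 0.33333$)
$C{\left(b,f \right)} = \frac{1}{3} + f$
$\frac{C{\left(5 \cdot 6 \left(-4\right),-5 \right)} + 8 \left(-11\right)}{385} = \frac{\left(\frac{1}{3} - 5\right) + 8 \left(-11\right)}{385} = \left(- \frac{14}{3} - 88\right) \frac{1}{385} = \left(- \frac{278}{3}\right) \frac{1}{385} = - \frac{278}{1155}$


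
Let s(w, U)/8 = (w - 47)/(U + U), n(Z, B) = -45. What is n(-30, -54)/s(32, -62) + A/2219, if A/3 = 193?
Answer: -205209/4438 ≈ -46.239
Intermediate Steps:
A = 579 (A = 3*193 = 579)
s(w, U) = 4*(-47 + w)/U (s(w, U) = 8*((w - 47)/(U + U)) = 8*((-47 + w)/((2*U))) = 8*((-47 + w)*(1/(2*U))) = 8*((-47 + w)/(2*U)) = 4*(-47 + w)/U)
n(-30, -54)/s(32, -62) + A/2219 = -45*(-31/(2*(-47 + 32))) + 579/2219 = -45/(4*(-1/62)*(-15)) + 579*(1/2219) = -45/30/31 + 579/2219 = -45*31/30 + 579/2219 = -93/2 + 579/2219 = -205209/4438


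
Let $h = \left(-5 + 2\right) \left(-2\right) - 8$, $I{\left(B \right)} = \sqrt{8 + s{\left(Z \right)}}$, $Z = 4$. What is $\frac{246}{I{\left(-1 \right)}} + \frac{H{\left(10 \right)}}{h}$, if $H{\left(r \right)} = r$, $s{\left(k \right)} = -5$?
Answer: $-5 + 82 \sqrt{3} \approx 137.03$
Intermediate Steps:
$I{\left(B \right)} = \sqrt{3}$ ($I{\left(B \right)} = \sqrt{8 - 5} = \sqrt{3}$)
$h = -2$ ($h = \left(-3\right) \left(-2\right) - 8 = 6 - 8 = -2$)
$\frac{246}{I{\left(-1 \right)}} + \frac{H{\left(10 \right)}}{h} = \frac{246}{\sqrt{3}} + \frac{10}{-2} = 246 \frac{\sqrt{3}}{3} + 10 \left(- \frac{1}{2}\right) = 82 \sqrt{3} - 5 = -5 + 82 \sqrt{3}$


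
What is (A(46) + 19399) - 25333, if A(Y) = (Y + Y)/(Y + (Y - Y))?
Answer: -5932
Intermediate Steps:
A(Y) = 2 (A(Y) = (2*Y)/(Y + 0) = (2*Y)/Y = 2)
(A(46) + 19399) - 25333 = (2 + 19399) - 25333 = 19401 - 25333 = -5932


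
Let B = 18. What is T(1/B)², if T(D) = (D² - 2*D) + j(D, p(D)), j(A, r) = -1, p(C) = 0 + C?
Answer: 128881/104976 ≈ 1.2277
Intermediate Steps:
p(C) = C
T(D) = -1 + D² - 2*D (T(D) = (D² - 2*D) - 1 = -1 + D² - 2*D)
T(1/B)² = (-1 + (1/18)² - 2/18)² = (-1 + (1/18)² - 2*1/18)² = (-1 + 1/324 - ⅑)² = (-359/324)² = 128881/104976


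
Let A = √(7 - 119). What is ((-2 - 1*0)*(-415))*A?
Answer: 3320*I*√7 ≈ 8783.9*I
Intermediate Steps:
A = 4*I*√7 (A = √(-112) = 4*I*√7 ≈ 10.583*I)
((-2 - 1*0)*(-415))*A = ((-2 - 1*0)*(-415))*(4*I*√7) = ((-2 + 0)*(-415))*(4*I*√7) = (-2*(-415))*(4*I*√7) = 830*(4*I*√7) = 3320*I*√7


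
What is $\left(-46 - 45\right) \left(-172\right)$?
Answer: $15652$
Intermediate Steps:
$\left(-46 - 45\right) \left(-172\right) = \left(-91\right) \left(-172\right) = 15652$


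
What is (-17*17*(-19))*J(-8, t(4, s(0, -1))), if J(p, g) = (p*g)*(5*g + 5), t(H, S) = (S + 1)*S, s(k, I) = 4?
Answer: -92248800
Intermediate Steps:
t(H, S) = S*(1 + S) (t(H, S) = (1 + S)*S = S*(1 + S))
J(p, g) = g*p*(5 + 5*g) (J(p, g) = (g*p)*(5 + 5*g) = g*p*(5 + 5*g))
(-17*17*(-19))*J(-8, t(4, s(0, -1))) = (-17*17*(-19))*(5*(4*(1 + 4))*(-8)*(1 + 4*(1 + 4))) = (-289*(-19))*(5*(4*5)*(-8)*(1 + 4*5)) = 5491*(5*20*(-8)*(1 + 20)) = 5491*(5*20*(-8)*21) = 5491*(-16800) = -92248800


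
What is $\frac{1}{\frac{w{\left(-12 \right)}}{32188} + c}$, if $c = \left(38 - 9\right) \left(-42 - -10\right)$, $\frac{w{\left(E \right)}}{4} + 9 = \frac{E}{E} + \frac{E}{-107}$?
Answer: $- \frac{861029}{799035756} \approx -0.0010776$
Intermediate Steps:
$w{\left(E \right)} = -32 - \frac{4 E}{107}$ ($w{\left(E \right)} = -36 + 4 \left(\frac{E}{E} + \frac{E}{-107}\right) = -36 + 4 \left(1 + E \left(- \frac{1}{107}\right)\right) = -36 + 4 \left(1 - \frac{E}{107}\right) = -36 - \left(-4 + \frac{4 E}{107}\right) = -32 - \frac{4 E}{107}$)
$c = -928$ ($c = 29 \left(-42 + 10\right) = 29 \left(-32\right) = -928$)
$\frac{1}{\frac{w{\left(-12 \right)}}{32188} + c} = \frac{1}{\frac{-32 - - \frac{48}{107}}{32188} - 928} = \frac{1}{\left(-32 + \frac{48}{107}\right) \frac{1}{32188} - 928} = \frac{1}{\left(- \frac{3376}{107}\right) \frac{1}{32188} - 928} = \frac{1}{- \frac{844}{861029} - 928} = \frac{1}{- \frac{799035756}{861029}} = - \frac{861029}{799035756}$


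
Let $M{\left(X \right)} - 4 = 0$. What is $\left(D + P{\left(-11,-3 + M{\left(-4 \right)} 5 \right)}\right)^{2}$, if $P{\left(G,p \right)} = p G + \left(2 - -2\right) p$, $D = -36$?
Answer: $24025$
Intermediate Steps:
$M{\left(X \right)} = 4$ ($M{\left(X \right)} = 4 + 0 = 4$)
$P{\left(G,p \right)} = 4 p + G p$ ($P{\left(G,p \right)} = G p + \left(2 + 2\right) p = G p + 4 p = 4 p + G p$)
$\left(D + P{\left(-11,-3 + M{\left(-4 \right)} 5 \right)}\right)^{2} = \left(-36 + \left(-3 + 4 \cdot 5\right) \left(4 - 11\right)\right)^{2} = \left(-36 + \left(-3 + 20\right) \left(-7\right)\right)^{2} = \left(-36 + 17 \left(-7\right)\right)^{2} = \left(-36 - 119\right)^{2} = \left(-155\right)^{2} = 24025$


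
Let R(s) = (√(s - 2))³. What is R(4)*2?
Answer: 4*√2 ≈ 5.6569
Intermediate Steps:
R(s) = (-2 + s)^(3/2) (R(s) = (√(-2 + s))³ = (-2 + s)^(3/2))
R(4)*2 = (-2 + 4)^(3/2)*2 = 2^(3/2)*2 = (2*√2)*2 = 4*√2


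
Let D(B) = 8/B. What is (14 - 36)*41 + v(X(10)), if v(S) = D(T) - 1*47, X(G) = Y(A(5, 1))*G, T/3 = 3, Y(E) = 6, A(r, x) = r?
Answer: -8533/9 ≈ -948.11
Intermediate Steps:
T = 9 (T = 3*3 = 9)
X(G) = 6*G
v(S) = -415/9 (v(S) = 8/9 - 1*47 = 8*(⅑) - 47 = 8/9 - 47 = -415/9)
(14 - 36)*41 + v(X(10)) = (14 - 36)*41 - 415/9 = -22*41 - 415/9 = -902 - 415/9 = -8533/9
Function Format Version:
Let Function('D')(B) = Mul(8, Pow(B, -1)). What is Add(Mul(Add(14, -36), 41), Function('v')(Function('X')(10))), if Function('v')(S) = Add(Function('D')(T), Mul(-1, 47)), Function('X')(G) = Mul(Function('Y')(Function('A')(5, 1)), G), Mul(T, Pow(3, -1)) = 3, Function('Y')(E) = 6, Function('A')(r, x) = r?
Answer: Rational(-8533, 9) ≈ -948.11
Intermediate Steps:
T = 9 (T = Mul(3, 3) = 9)
Function('X')(G) = Mul(6, G)
Function('v')(S) = Rational(-415, 9) (Function('v')(S) = Add(Mul(8, Pow(9, -1)), Mul(-1, 47)) = Add(Mul(8, Rational(1, 9)), -47) = Add(Rational(8, 9), -47) = Rational(-415, 9))
Add(Mul(Add(14, -36), 41), Function('v')(Function('X')(10))) = Add(Mul(Add(14, -36), 41), Rational(-415, 9)) = Add(Mul(-22, 41), Rational(-415, 9)) = Add(-902, Rational(-415, 9)) = Rational(-8533, 9)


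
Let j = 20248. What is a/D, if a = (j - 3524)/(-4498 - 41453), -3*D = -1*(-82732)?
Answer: 113/8562203 ≈ 1.3198e-5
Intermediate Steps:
D = -82732/3 (D = -(-1)*(-82732)/3 = -⅓*82732 = -82732/3 ≈ -27577.)
a = -16724/45951 (a = (20248 - 3524)/(-4498 - 41453) = 16724/(-45951) = 16724*(-1/45951) = -16724/45951 ≈ -0.36395)
a/D = -16724/(45951*(-82732/3)) = -16724/45951*(-3/82732) = 113/8562203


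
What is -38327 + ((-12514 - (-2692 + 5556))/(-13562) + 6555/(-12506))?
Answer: -3250200000643/84803186 ≈ -38326.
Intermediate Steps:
-38327 + ((-12514 - (-2692 + 5556))/(-13562) + 6555/(-12506)) = -38327 + ((-12514 - 1*2864)*(-1/13562) + 6555*(-1/12506)) = -38327 + ((-12514 - 2864)*(-1/13562) - 6555/12506) = -38327 + (-15378*(-1/13562) - 6555/12506) = -38327 + (7689/6781 - 6555/12506) = -38327 + 51709179/84803186 = -3250200000643/84803186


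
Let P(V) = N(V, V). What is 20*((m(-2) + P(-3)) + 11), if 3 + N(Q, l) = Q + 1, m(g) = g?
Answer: 80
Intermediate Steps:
N(Q, l) = -2 + Q (N(Q, l) = -3 + (Q + 1) = -3 + (1 + Q) = -2 + Q)
P(V) = -2 + V
20*((m(-2) + P(-3)) + 11) = 20*((-2 + (-2 - 3)) + 11) = 20*((-2 - 5) + 11) = 20*(-7 + 11) = 20*4 = 80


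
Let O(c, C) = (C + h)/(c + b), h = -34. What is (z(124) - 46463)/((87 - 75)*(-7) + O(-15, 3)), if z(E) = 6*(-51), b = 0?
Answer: 701535/1229 ≈ 570.82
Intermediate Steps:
O(c, C) = (-34 + C)/c (O(c, C) = (C - 34)/(c + 0) = (-34 + C)/c)
z(E) = -306
(z(124) - 46463)/((87 - 75)*(-7) + O(-15, 3)) = (-306 - 46463)/((87 - 75)*(-7) + (-34 + 3)/(-15)) = -46769/(12*(-7) - 1/15*(-31)) = -46769/(-84 + 31/15) = -46769/(-1229/15) = -46769*(-15/1229) = 701535/1229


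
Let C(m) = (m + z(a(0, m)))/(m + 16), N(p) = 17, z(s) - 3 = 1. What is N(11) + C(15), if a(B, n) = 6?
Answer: 546/31 ≈ 17.613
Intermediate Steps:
z(s) = 4 (z(s) = 3 + 1 = 4)
C(m) = (4 + m)/(16 + m) (C(m) = (m + 4)/(m + 16) = (4 + m)/(16 + m))
N(11) + C(15) = 17 + (4 + 15)/(16 + 15) = 17 + 19/31 = 546/31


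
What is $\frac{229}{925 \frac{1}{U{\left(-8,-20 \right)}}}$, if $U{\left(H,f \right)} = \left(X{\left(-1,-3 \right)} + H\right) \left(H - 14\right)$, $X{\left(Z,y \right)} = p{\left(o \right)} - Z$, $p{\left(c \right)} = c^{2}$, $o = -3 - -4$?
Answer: $\frac{30228}{925} \approx 32.679$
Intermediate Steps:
$o = 1$ ($o = -3 + 4 = 1$)
$X{\left(Z,y \right)} = 1 - Z$ ($X{\left(Z,y \right)} = 1^{2} - Z = 1 - Z$)
$U{\left(H,f \right)} = \left(-14 + H\right) \left(2 + H\right)$ ($U{\left(H,f \right)} = \left(\left(1 - -1\right) + H\right) \left(H - 14\right) = \left(\left(1 + 1\right) + H\right) \left(-14 + H\right) = \left(2 + H\right) \left(-14 + H\right) = \left(-14 + H\right) \left(2 + H\right)$)
$\frac{229}{925 \frac{1}{U{\left(-8,-20 \right)}}} = \frac{229}{925 \frac{1}{-28 + \left(-8\right)^{2} - -96}} = \frac{229}{925 \frac{1}{-28 + 64 + 96}} = \frac{229}{925 \cdot \frac{1}{132}} = \frac{229}{\frac{925}{132}} = 229 \cdot \frac{132}{925} = \frac{30228}{925}$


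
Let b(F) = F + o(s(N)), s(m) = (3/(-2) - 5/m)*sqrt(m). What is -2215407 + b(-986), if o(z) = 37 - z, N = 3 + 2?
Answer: -2216356 + 5*sqrt(5)/2 ≈ -2.2164e+6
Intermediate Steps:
N = 5
s(m) = sqrt(m)*(-3/2 - 5/m) (s(m) = (3*(-1/2) - 5/m)*sqrt(m) = (-3/2 - 5/m)*sqrt(m) = sqrt(m)*(-3/2 - 5/m))
b(F) = 37 + F + 5*sqrt(5)/2 (b(F) = F + (37 - (-10 - 3*5)/(2*sqrt(5))) = F + (37 - sqrt(5)/5*(-10 - 15)/2) = F + (37 - sqrt(5)/5*(-25)/2) = F + (37 - (-5)*sqrt(5)/2) = F + (37 + 5*sqrt(5)/2) = 37 + F + 5*sqrt(5)/2)
-2215407 + b(-986) = -2215407 + (37 - 986 + 5*sqrt(5)/2) = -2215407 + (-949 + 5*sqrt(5)/2) = -2216356 + 5*sqrt(5)/2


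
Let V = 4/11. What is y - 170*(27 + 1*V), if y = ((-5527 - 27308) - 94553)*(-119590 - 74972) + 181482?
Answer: 272635449748/11 ≈ 2.4785e+10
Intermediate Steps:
V = 4/11 (V = 4*(1/11) = 4/11 ≈ 0.36364)
y = 24785045538 (y = (-32835 - 94553)*(-194562) + 181482 = -127388*(-194562) + 181482 = 24784864056 + 181482 = 24785045538)
y - 170*(27 + 1*V) = 24785045538 - 170*(27 + 1*(4/11)) = 24785045538 - 170*(27 + 4/11) = 24785045538 - 170*301/11 = 24785045538 - 51170/11 = 272635449748/11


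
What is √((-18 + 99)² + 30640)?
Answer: √37201 ≈ 192.88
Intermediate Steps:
√((-18 + 99)² + 30640) = √(81² + 30640) = √(6561 + 30640) = √37201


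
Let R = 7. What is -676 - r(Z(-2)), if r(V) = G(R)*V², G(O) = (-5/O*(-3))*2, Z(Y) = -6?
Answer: -5812/7 ≈ -830.29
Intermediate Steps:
G(O) = 30/O (G(O) = (15/O)*2 = 30/O)
r(V) = 30*V²/7 (r(V) = (30/7)*V² = (30*(⅐))*V² = 30*V²/7)
-676 - r(Z(-2)) = -676 - 30*(-6)²/7 = -676 - 30*36/7 = -676 - 1*1080/7 = -676 - 1080/7 = -5812/7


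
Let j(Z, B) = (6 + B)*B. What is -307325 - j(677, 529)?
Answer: -590340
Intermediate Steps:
j(Z, B) = B*(6 + B)
-307325 - j(677, 529) = -307325 - 529*(6 + 529) = -307325 - 529*535 = -307325 - 1*283015 = -307325 - 283015 = -590340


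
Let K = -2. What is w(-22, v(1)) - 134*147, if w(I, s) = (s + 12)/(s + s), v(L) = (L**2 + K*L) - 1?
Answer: -39401/2 ≈ -19701.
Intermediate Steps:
v(L) = -1 + L**2 - 2*L (v(L) = (L**2 - 2*L) - 1 = -1 + L**2 - 2*L)
w(I, s) = (12 + s)/(2*s) (w(I, s) = (12 + s)/((2*s)) = (12 + s)*(1/(2*s)) = (12 + s)/(2*s))
w(-22, v(1)) - 134*147 = (12 + (-1 + 1**2 - 2*1))/(2*(-1 + 1**2 - 2*1)) - 134*147 = (12 + (-1 + 1 - 2))/(2*(-1 + 1 - 2)) - 19698 = (1/2)*(12 - 2)/(-2) - 19698 = (1/2)*(-1/2)*10 - 19698 = -5/2 - 19698 = -39401/2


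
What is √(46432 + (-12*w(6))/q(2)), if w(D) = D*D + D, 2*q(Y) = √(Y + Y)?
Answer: 2*√11482 ≈ 214.31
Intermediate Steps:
q(Y) = √2*√Y/2 (q(Y) = √(Y + Y)/2 = √(2*Y)/2 = (√2*√Y)/2 = √2*√Y/2)
w(D) = D + D² (w(D) = D² + D = D + D²)
√(46432 + (-12*w(6))/q(2)) = √(46432 + (-72*(1 + 6))/((√2*√2/2))) = √(46432 - 72*7/1) = √(46432 - 12*42*1) = √(46432 - 504*1) = √(46432 - 504) = √45928 = 2*√11482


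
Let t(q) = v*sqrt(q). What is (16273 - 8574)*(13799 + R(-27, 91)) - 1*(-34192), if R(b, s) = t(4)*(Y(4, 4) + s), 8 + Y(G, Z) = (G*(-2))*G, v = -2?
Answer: 104702097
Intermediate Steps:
t(q) = -2*sqrt(q)
Y(G, Z) = -8 - 2*G**2 (Y(G, Z) = -8 + (G*(-2))*G = -8 + (-2*G)*G = -8 - 2*G**2)
R(b, s) = 160 - 4*s (R(b, s) = (-2*sqrt(4))*((-8 - 2*4**2) + s) = (-2*2)*((-8 - 2*16) + s) = -4*((-8 - 32) + s) = -4*(-40 + s) = 160 - 4*s)
(16273 - 8574)*(13799 + R(-27, 91)) - 1*(-34192) = (16273 - 8574)*(13799 + (160 - 4*91)) - 1*(-34192) = 7699*(13799 + (160 - 364)) + 34192 = 7699*(13799 - 204) + 34192 = 7699*13595 + 34192 = 104667905 + 34192 = 104702097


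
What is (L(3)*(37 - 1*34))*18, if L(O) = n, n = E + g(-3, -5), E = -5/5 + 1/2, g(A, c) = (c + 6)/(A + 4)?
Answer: 27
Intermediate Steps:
g(A, c) = (6 + c)/(4 + A)
E = -½ (E = -5*⅕ + 1*(½) = -1 + ½ = -½ ≈ -0.50000)
n = ½ (n = -½ + (6 - 5)/(4 - 3) = -½ + 1/1 = -½ + 1*1 = -½ + 1 = ½ ≈ 0.50000)
L(O) = ½
(L(3)*(37 - 1*34))*18 = ((37 - 1*34)/2)*18 = ((37 - 34)/2)*18 = ((½)*3)*18 = (3/2)*18 = 27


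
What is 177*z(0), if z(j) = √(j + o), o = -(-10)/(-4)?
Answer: 177*I*√10/2 ≈ 279.86*I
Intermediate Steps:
o = -5/2 (o = -(-10)*(-1)/4 = -5*½ = -5/2 ≈ -2.5000)
z(j) = √(-5/2 + j) (z(j) = √(j - 5/2) = √(-5/2 + j))
177*z(0) = 177*(√(-10 + 4*0)/2) = 177*(√(-10 + 0)/2) = 177*(√(-10)/2) = 177*((I*√10)/2) = 177*(I*√10/2) = 177*I*√10/2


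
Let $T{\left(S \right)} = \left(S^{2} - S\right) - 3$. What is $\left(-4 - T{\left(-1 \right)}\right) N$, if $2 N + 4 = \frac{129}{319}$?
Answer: $\frac{3441}{638} \approx 5.3934$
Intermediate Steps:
$T{\left(S \right)} = -3 + S^{2} - S$
$N = - \frac{1147}{638}$ ($N = -2 + \frac{129 \cdot \frac{1}{319}}{2} = -2 + \frac{1}{2} \cdot \frac{129}{319} = -2 + \frac{129}{638} = - \frac{1147}{638} \approx -1.7978$)
$\left(-4 - T{\left(-1 \right)}\right) N = \left(-4 - \left(-3 + \left(-1\right)^{2} - -1\right)\right) \left(- \frac{1147}{638}\right) = \left(-4 - \left(-3 + 1 + 1\right)\right) \left(- \frac{1147}{638}\right) = \left(-4 - -1\right) \left(- \frac{1147}{638}\right) = \left(-4 + 1\right) \left(- \frac{1147}{638}\right) = \left(-3\right) \left(- \frac{1147}{638}\right) = \frac{3441}{638}$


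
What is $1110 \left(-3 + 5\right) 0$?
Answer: $0$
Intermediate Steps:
$1110 \left(-3 + 5\right) 0 = 1110 \cdot 2 \cdot 0 = 1110 \cdot 0 = 0$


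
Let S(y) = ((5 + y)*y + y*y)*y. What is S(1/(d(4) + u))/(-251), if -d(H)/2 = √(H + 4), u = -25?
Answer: -1911955/52340492107 + 577744*√2/52340492107 ≈ -2.0919e-5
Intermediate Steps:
d(H) = -2*√(4 + H) (d(H) = -2*√(H + 4) = -2*√(4 + H))
S(y) = y*(y² + y*(5 + y)) (S(y) = (y*(5 + y) + y²)*y = (y² + y*(5 + y))*y = y*(y² + y*(5 + y)))
S(1/(d(4) + u))/(-251) = ((1/(-2*√(4 + 4) - 25))²*(5 + 2/(-2*√(4 + 4) - 25)))/(-251) = ((1/(-4*√2 - 25))²*(5 + 2/(-4*√2 - 25)))*(-1/251) = ((1/(-25 - 4*√2))²*(5 + 2/(-25 - 4*√2)))*(-1/251) = ((5 + 2/(-25 - 4*√2))/(-25 - 4*√2)²)*(-1/251) = -(5 + 2/(-25 - 4*√2))/(251*(-25 - 4*√2)²)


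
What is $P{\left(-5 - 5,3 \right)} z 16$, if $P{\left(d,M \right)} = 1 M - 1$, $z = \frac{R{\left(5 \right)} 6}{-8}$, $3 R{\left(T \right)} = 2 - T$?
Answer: $24$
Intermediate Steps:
$R{\left(T \right)} = \frac{2}{3} - \frac{T}{3}$ ($R{\left(T \right)} = \frac{2 - T}{3} = \frac{2}{3} - \frac{T}{3}$)
$z = \frac{3}{4}$ ($z = \frac{\left(\frac{2}{3} - \frac{5}{3}\right) 6}{-8} = \left(\frac{2}{3} - \frac{5}{3}\right) 6 \left(- \frac{1}{8}\right) = \left(-1\right) 6 \left(- \frac{1}{8}\right) = \left(-6\right) \left(- \frac{1}{8}\right) = \frac{3}{4} \approx 0.75$)
$P{\left(d,M \right)} = -1 + M$ ($P{\left(d,M \right)} = M - 1 = -1 + M$)
$P{\left(-5 - 5,3 \right)} z 16 = \left(-1 + 3\right) \frac{3}{4} \cdot 16 = 2 \cdot \frac{3}{4} \cdot 16 = \frac{3}{2} \cdot 16 = 24$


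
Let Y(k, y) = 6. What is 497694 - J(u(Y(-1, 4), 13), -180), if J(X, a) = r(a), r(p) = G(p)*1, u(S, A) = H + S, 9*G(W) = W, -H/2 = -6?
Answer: 497714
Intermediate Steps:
H = 12 (H = -2*(-6) = 12)
G(W) = W/9
u(S, A) = 12 + S
r(p) = p/9 (r(p) = (p/9)*1 = p/9)
J(X, a) = a/9
497694 - J(u(Y(-1, 4), 13), -180) = 497694 - (-180)/9 = 497694 - 1*(-20) = 497694 + 20 = 497714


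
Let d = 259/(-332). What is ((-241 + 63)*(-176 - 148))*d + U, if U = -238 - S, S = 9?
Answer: -3754763/83 ≈ -45238.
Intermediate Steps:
U = -247 (U = -238 - 1*9 = -238 - 9 = -247)
d = -259/332 (d = 259*(-1/332) = -259/332 ≈ -0.78012)
((-241 + 63)*(-176 - 148))*d + U = ((-241 + 63)*(-176 - 148))*(-259/332) - 247 = -178*(-324)*(-259/332) - 247 = 57672*(-259/332) - 247 = -3734262/83 - 247 = -3754763/83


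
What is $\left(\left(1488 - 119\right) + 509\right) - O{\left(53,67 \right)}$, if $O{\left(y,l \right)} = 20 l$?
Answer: $538$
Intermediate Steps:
$\left(\left(1488 - 119\right) + 509\right) - O{\left(53,67 \right)} = \left(\left(1488 - 119\right) + 509\right) - 20 \cdot 67 = \left(1369 + 509\right) - 1340 = 1878 - 1340 = 538$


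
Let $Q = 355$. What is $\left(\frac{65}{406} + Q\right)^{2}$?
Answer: $\frac{20792198025}{164836} \approx 1.2614 \cdot 10^{5}$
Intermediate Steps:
$\left(\frac{65}{406} + Q\right)^{2} = \left(\frac{65}{406} + 355\right)^{2} = \left(\frac{144195}{406}\right)^{2} = \frac{20792198025}{164836}$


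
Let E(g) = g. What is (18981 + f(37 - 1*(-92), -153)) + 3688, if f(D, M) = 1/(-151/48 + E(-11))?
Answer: 15392203/679 ≈ 22669.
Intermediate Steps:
f(D, M) = -48/679 (f(D, M) = 1/(-151/48 - 11) = 1/(-679/48) = -48/679)
(18981 + f(37 - 1*(-92), -153)) + 3688 = (18981 - 48/679) + 3688 = 12888051/679 + 3688 = 15392203/679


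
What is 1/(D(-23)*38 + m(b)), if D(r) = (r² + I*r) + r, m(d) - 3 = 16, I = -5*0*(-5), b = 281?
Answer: 1/19247 ≈ 5.1956e-5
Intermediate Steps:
I = 0 (I = 0*(-5) = 0)
m(d) = 19 (m(d) = 3 + 16 = 19)
D(r) = r + r² (D(r) = (r² + 0*r) + r = (r² + 0) + r = r² + r = r + r²)
1/(D(-23)*38 + m(b)) = 1/(-23*(1 - 23)*38 + 19) = 1/(-23*(-22)*38 + 19) = 1/(506*38 + 19) = 1/(19228 + 19) = 1/19247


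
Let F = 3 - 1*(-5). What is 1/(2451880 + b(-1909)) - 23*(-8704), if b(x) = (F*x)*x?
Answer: 6327293976577/31606128 ≈ 2.0019e+5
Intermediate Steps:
F = 8 (F = 3 + 5 = 8)
b(x) = 8*x² (b(x) = (8*x)*x = 8*x²)
1/(2451880 + b(-1909)) - 23*(-8704) = 1/(2451880 + 8*(-1909)²) - 23*(-8704) = 1/(2451880 + 8*3644281) + 200192 = 1/(2451880 + 29154248) + 200192 = 1/31606128 + 200192 = 6327293976577/31606128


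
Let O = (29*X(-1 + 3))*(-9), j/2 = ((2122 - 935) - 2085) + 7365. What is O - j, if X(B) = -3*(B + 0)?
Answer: -11368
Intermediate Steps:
X(B) = -3*B
j = 12934 (j = 2*(((2122 - 935) - 2085) + 7365) = 2*((1187 - 2085) + 7365) = 2*(-898 + 7365) = 2*6467 = 12934)
O = 1566 (O = (29*(-3*(-1 + 3)))*(-9) = (29*(-3*2))*(-9) = (29*(-6))*(-9) = -174*(-9) = 1566)
O - j = 1566 - 1*12934 = 1566 - 12934 = -11368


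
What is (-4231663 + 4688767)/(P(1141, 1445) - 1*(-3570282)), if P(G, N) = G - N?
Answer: 228552/1784989 ≈ 0.12804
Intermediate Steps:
(-4231663 + 4688767)/(P(1141, 1445) - 1*(-3570282)) = (-4231663 + 4688767)/((1141 - 1*1445) - 1*(-3570282)) = 457104/((1141 - 1445) + 3570282) = 457104/(-304 + 3570282) = 457104/3569978 = 457104*(1/3569978) = 228552/1784989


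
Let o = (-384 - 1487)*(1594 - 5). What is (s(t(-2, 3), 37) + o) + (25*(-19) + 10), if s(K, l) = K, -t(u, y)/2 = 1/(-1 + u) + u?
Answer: -8920438/3 ≈ -2.9735e+6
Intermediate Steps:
t(u, y) = -2*u - 2/(-1 + u) (t(u, y) = -2*(1/(-1 + u) + u) = -2*(u + 1/(-1 + u)) = -2*u - 2/(-1 + u))
o = -2973019 (o = -1871*1589 = -2973019)
(s(t(-2, 3), 37) + o) + (25*(-19) + 10) = (2*(-1 - 2 - 1*(-2)²)/(-1 - 2) - 2973019) + (25*(-19) + 10) = (2*(-1 - 2 - 1*4)/(-3) - 2973019) + (-475 + 10) = (2*(-⅓)*(-1 - 2 - 4) - 2973019) - 465 = (2*(-⅓)*(-7) - 2973019) - 465 = (14/3 - 2973019) - 465 = -8919043/3 - 465 = -8920438/3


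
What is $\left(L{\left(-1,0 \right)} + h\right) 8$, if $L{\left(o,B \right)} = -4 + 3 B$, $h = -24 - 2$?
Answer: $-240$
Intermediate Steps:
$h = -26$ ($h = -24 + \left(-4 + 2\right) = -24 - 2 = -26$)
$\left(L{\left(-1,0 \right)} + h\right) 8 = \left(\left(-4 + 3 \cdot 0\right) - 26\right) 8 = \left(\left(-4 + 0\right) - 26\right) 8 = \left(-4 - 26\right) 8 = \left(-30\right) 8 = -240$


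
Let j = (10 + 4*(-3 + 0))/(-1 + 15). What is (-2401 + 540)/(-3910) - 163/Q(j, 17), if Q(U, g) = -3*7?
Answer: 676411/82110 ≈ 8.2379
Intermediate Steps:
j = -1/7 (j = (10 + 4*(-3))/14 = (10 - 12)*(1/14) = -2*1/14 = -1/7 ≈ -0.14286)
Q(U, g) = -21
(-2401 + 540)/(-3910) - 163/Q(j, 17) = (-2401 + 540)/(-3910) - 163/(-21) = -1861*(-1/3910) - 163*(-1/21) = 1861/3910 + 163/21 = 676411/82110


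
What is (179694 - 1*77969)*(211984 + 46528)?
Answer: 26297133200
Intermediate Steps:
(179694 - 1*77969)*(211984 + 46528) = (179694 - 77969)*258512 = 101725*258512 = 26297133200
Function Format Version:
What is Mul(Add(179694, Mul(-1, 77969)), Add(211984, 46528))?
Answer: 26297133200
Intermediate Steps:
Mul(Add(179694, Mul(-1, 77969)), Add(211984, 46528)) = Mul(Add(179694, -77969), 258512) = Mul(101725, 258512) = 26297133200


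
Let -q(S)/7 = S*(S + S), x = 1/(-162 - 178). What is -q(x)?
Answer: 7/57800 ≈ 0.00012111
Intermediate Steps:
x = -1/340 (x = 1/(-340) = -1/340 ≈ -0.0029412)
q(S) = -14*S**2 (q(S) = -7*S*(S + S) = -7*S*2*S = -14*S**2)
-q(x) = -(-14)*(-1/340)**2 = -(-14)/115600 = -1*(-7/57800) = 7/57800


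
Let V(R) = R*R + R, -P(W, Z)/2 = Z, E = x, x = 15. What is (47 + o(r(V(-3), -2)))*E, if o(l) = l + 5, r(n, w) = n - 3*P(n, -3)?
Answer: 600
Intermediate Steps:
E = 15
P(W, Z) = -2*Z
V(R) = R + R² (V(R) = R² + R = R + R²)
r(n, w) = -18 + n (r(n, w) = n - (-6)*(-3) = n - 3*6 = n - 18 = -18 + n)
o(l) = 5 + l
(47 + o(r(V(-3), -2)))*E = (47 + (5 + (-18 - 3*(1 - 3))))*15 = (47 + (5 + (-18 - 3*(-2))))*15 = (47 + (5 + (-18 + 6)))*15 = (47 + (5 - 12))*15 = (47 - 7)*15 = 40*15 = 600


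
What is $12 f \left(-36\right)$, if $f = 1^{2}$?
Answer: $-432$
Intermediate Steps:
$f = 1$
$12 f \left(-36\right) = 12 \cdot 1 \left(-36\right) = 12 \left(-36\right) = -432$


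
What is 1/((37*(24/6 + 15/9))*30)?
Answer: 1/6290 ≈ 0.00015898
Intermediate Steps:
1/((37*(24/6 + 15/9))*30) = 1/((37*(24*(⅙) + 15*(⅑)))*30) = 1/((37*(4 + 5/3))*30) = 1/((37*(17/3))*30) = 1/((629/3)*30) = 1/6290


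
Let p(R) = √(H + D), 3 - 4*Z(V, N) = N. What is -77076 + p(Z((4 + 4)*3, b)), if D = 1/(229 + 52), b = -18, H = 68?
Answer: -77076 + √5369629/281 ≈ -77068.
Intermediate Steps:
D = 1/281 ≈ 0.0035587
Z(V, N) = ¾ - N/4
p(R) = √5369629/281 (p(R) = √(68 + 1/281) = √(19109/281) = √5369629/281)
-77076 + p(Z((4 + 4)*3, b)) = -77076 + √5369629/281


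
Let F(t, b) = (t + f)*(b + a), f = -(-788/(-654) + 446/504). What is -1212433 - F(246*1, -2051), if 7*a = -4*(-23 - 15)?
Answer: -45984057961/64092 ≈ -7.1747e+5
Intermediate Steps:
f = -57403/27468 (f = -(-788*(-1/654) + 446*(1/504)) = -(394/327 + 223/252) = -1*57403/27468 = -57403/27468 ≈ -2.0898)
a = 152/7 (a = (-4*(-23 - 15))/7 = (-4*(-38))/7 = (⅐)*152 = 152/7 ≈ 21.714)
F(t, b) = (-57403/27468 + t)*(152/7 + b) (F(t, b) = (t - 57403/27468)*(b + 152/7) = (-57403/27468 + t)*(152/7 + b))
-1212433 - F(246*1, -2051) = -1212433 - (-2181314/48069 - 57403/27468*(-2051) + 152*(246*1)/7 - 504546) = -1212433 - (-2181314/48069 + 16819079/3924 + (152/7)*246 - 2051*246) = -1212433 - (-2181314/48069 + 16819079/3924 + 37392/7 - 504546) = -1212433 - 1*(-31723197875/64092) = -1212433 + 31723197875/64092 = -45984057961/64092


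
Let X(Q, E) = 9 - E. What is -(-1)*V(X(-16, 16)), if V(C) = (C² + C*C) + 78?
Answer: 176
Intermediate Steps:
V(C) = 78 + 2*C² (V(C) = (C² + C²) + 78 = 2*C² + 78 = 78 + 2*C²)
-(-1)*V(X(-16, 16)) = -(-1)*(78 + 2*(9 - 1*16)²) = -(-1)*(78 + 2*(9 - 16)²) = -(-1)*(78 + 2*(-7)²) = -(-1)*(78 + 2*49) = -(-1)*(78 + 98) = -(-1)*176 = -1*(-176) = 176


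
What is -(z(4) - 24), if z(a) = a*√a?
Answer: 16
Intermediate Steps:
z(a) = a^(3/2)
-(z(4) - 24) = -(4^(3/2) - 24) = -(8 - 24) = -1*(-16) = 16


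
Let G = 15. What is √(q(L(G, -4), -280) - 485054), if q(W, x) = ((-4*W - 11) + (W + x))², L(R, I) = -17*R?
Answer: I*√260378 ≈ 510.27*I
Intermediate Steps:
q(W, x) = (-11 + x - 3*W)² (q(W, x) = ((-11 - 4*W) + (W + x))² = (-11 + x - 3*W)²)
√(q(L(G, -4), -280) - 485054) = √((11 - 1*(-280) + 3*(-17*15))² - 485054) = √((11 + 280 + 3*(-255))² - 485054) = √((11 + 280 - 765)² - 485054) = √((-474)² - 485054) = √(224676 - 485054) = √(-260378) = I*√260378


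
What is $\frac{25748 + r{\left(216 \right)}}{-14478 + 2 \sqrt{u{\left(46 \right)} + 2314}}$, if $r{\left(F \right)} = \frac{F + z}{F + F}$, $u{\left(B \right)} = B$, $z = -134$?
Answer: $- \frac{13420162517}{7545709584} - \frac{5561609 \sqrt{590}}{11318564376} \approx -1.7905$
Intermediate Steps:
$r{\left(F \right)} = \frac{-134 + F}{2 F}$ ($r{\left(F \right)} = \frac{F - 134}{F + F} = \frac{-134 + F}{2 F}$)
$\frac{25748 + r{\left(216 \right)}}{-14478 + 2 \sqrt{u{\left(46 \right)} + 2314}} = \frac{25748 + \frac{-134 + 216}{2 \cdot 216}}{-14478 + 2 \sqrt{46 + 2314}} = \frac{25748 + \frac{1}{2} \cdot \frac{1}{216} \cdot 82}{-14478 + 2 \sqrt{2360}} = \frac{25748 + \frac{41}{216}}{-14478 + 2 \cdot 2 \sqrt{590}} = \frac{5561609}{216 \left(-14478 + 4 \sqrt{590}\right)}$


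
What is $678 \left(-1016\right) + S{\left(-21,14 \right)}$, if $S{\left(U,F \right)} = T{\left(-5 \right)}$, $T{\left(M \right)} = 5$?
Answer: $-688843$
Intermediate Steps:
$S{\left(U,F \right)} = 5$
$678 \left(-1016\right) + S{\left(-21,14 \right)} = 678 \left(-1016\right) + 5 = -688848 + 5 = -688843$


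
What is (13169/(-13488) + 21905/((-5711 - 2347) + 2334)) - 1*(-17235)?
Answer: 110855226527/6433776 ≈ 17230.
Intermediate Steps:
(13169/(-13488) + 21905/((-5711 - 2347) + 2334)) - 1*(-17235) = (13169*(-1/13488) + 21905/(-8058 + 2334)) + 17235 = (-13169/13488 + 21905/(-5724)) + 17235 = (-13169/13488 + 21905*(-1/5724)) + 17235 = (-13169/13488 - 21905/5724) + 17235 = -30902833/6433776 + 17235 = 110855226527/6433776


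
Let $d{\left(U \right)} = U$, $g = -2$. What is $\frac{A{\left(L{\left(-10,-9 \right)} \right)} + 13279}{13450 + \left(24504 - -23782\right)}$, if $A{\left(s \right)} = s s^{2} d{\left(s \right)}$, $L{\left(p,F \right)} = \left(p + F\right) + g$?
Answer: $\frac{25970}{7717} \approx 3.3653$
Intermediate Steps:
$L{\left(p,F \right)} = -2 + F + p$ ($L{\left(p,F \right)} = \left(p + F\right) - 2 = \left(F + p\right) - 2 = -2 + F + p$)
$A{\left(s \right)} = s^{4}$ ($A{\left(s \right)} = s s^{2} s = s^{3} s = s^{4}$)
$\frac{A{\left(L{\left(-10,-9 \right)} \right)} + 13279}{13450 + \left(24504 - -23782\right)} = \frac{\left(-2 - 9 - 10\right)^{4} + 13279}{13450 + \left(24504 - -23782\right)} = \frac{\left(-21\right)^{4} + 13279}{13450 + \left(24504 + 23782\right)} = \frac{194481 + 13279}{13450 + 48286} = \frac{207760}{61736} = 207760 \cdot \frac{1}{61736} = \frac{25970}{7717}$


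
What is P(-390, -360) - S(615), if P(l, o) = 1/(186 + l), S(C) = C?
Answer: -125461/204 ≈ -615.00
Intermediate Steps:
P(-390, -360) - S(615) = 1/(186 - 390) - 1*615 = 1/(-204) - 615 = -1/204 - 615 = -125461/204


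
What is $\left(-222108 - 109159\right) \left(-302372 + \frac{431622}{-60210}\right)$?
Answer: $\frac{111687587653391}{1115} \approx 1.0017 \cdot 10^{11}$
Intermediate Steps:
$\left(-222108 - 109159\right) \left(-302372 + \frac{431622}{-60210}\right) = - 331267 \left(-302372 + 431622 \left(- \frac{1}{60210}\right)\right) = - 331267 \left(-302372 - \frac{7993}{1115}\right) = \left(-331267\right) \left(- \frac{337152773}{1115}\right) = \frac{111687587653391}{1115}$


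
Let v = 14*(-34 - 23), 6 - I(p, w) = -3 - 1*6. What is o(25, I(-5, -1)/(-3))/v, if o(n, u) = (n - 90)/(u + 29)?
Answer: 65/19152 ≈ 0.0033939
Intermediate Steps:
I(p, w) = 15 (I(p, w) = 6 - (-3 - 1*6) = 6 - (-3 - 6) = 6 - 1*(-9) = 6 + 9 = 15)
v = -798 (v = 14*(-57) = -798)
o(n, u) = (-90 + n)/(29 + u)
o(25, I(-5, -1)/(-3))/v = ((-90 + 25)/(29 + 15/(-3)))/(-798) = (-65/(29 + 15*(-⅓)))*(-1/798) = (-65/(29 - 5))*(-1/798) = (-65/24)*(-1/798) = ((1/24)*(-65))*(-1/798) = -65/24*(-1/798) = 65/19152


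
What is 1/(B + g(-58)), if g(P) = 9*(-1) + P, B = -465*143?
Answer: -1/66562 ≈ -1.5024e-5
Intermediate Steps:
B = -66495
g(P) = -9 + P
1/(B + g(-58)) = 1/(-66495 + (-9 - 58)) = 1/(-66495 - 67) = 1/(-66562) = -1/66562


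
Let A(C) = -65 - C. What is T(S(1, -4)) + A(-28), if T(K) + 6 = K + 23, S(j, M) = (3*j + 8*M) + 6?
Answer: -43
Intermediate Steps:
S(j, M) = 6 + 3*j + 8*M
T(K) = 17 + K (T(K) = -6 + (K + 23) = -6 + (23 + K) = 17 + K)
T(S(1, -4)) + A(-28) = (17 + (6 + 3*1 + 8*(-4))) + (-65 - 1*(-28)) = (17 + (6 + 3 - 32)) + (-65 + 28) = (17 - 23) - 37 = -6 - 37 = -43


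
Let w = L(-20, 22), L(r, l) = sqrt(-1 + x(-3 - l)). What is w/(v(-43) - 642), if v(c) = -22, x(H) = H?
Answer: -I*sqrt(26)/664 ≈ -0.0076792*I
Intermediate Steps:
L(r, l) = sqrt(-4 - l) (L(r, l) = sqrt(-1 + (-3 - l)) = sqrt(-4 - l))
w = I*sqrt(26) (w = sqrt(-4 - 1*22) = sqrt(-4 - 22) = sqrt(-26) = I*sqrt(26) ≈ 5.099*I)
w/(v(-43) - 642) = (I*sqrt(26))/(-22 - 642) = (I*sqrt(26))/(-664) = (I*sqrt(26))*(-1/664) = -I*sqrt(26)/664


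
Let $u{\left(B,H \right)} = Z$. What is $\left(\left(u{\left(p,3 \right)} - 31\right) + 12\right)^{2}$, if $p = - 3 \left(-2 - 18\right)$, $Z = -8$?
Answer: $729$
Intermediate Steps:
$p = 60$ ($p = - 3 \left(-2 - 18\right) = \left(-3\right) \left(-20\right) = 60$)
$u{\left(B,H \right)} = -8$
$\left(\left(u{\left(p,3 \right)} - 31\right) + 12\right)^{2} = \left(\left(-8 - 31\right) + 12\right)^{2} = \left(-39 + 12\right)^{2} = \left(-27\right)^{2} = 729$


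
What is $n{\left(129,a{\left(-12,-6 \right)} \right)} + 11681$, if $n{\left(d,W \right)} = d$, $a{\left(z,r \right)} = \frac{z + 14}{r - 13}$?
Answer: $11810$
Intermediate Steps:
$a{\left(z,r \right)} = \frac{14 + z}{-13 + r}$
$n{\left(129,a{\left(-12,-6 \right)} \right)} + 11681 = 129 + 11681 = 11810$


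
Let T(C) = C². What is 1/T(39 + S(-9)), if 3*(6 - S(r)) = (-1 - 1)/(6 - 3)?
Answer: 81/165649 ≈ 0.00048899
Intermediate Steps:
S(r) = 56/9 (S(r) = 6 - (-1 - 1)/(3*(6 - 3)) = 6 - (-2)/(3*3) = 6 - ⅓*(-⅔) = 6 + 2/9 = 56/9)
1/T(39 + S(-9)) = 1/((39 + 56/9)²) = 1/((407/9)²) = 1/(165649/81) = 81/165649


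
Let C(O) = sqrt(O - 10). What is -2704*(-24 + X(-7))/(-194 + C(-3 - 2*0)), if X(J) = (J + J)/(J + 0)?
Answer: -11540672/37649 - 59488*I*sqrt(13)/37649 ≈ -306.53 - 5.697*I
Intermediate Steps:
C(O) = sqrt(-10 + O)
X(J) = 2 (X(J) = (2*J)/J = 2)
-2704*(-24 + X(-7))/(-194 + C(-3 - 2*0)) = -2704*(-24 + 2)/(-194 + sqrt(-10 + (-3 - 2*0))) = -(-59488)/(-194 + sqrt(-10 + (-3 + 0))) = -(-59488)/(-194 + sqrt(-10 - 3)) = -(-59488)/(-194 + sqrt(-13)) = -(-59488)/(-194 + I*sqrt(13)) = 59488/(-194 + I*sqrt(13))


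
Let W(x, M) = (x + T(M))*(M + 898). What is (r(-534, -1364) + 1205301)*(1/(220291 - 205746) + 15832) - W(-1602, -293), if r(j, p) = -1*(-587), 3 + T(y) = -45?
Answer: 277702116430858/14545 ≈ 1.9093e+10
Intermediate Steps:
T(y) = -48 (T(y) = -3 - 45 = -48)
r(j, p) = 587
W(x, M) = (-48 + x)*(898 + M) (W(x, M) = (x - 48)*(M + 898) = (-48 + x)*(898 + M))
(r(-534, -1364) + 1205301)*(1/(220291 - 205746) + 15832) - W(-1602, -293) = (587 + 1205301)*(1/(220291 - 205746) + 15832) - (-43104 - 48*(-293) + 898*(-1602) - 293*(-1602)) = 1205888*(1/14545 + 15832) - (-43104 + 14064 - 1438596 + 469386) = 1205888*(1/14545 + 15832) - 1*(-998250) = 1205888*(230276441/14545) + 998250 = 277687596884608/14545 + 998250 = 277702116430858/14545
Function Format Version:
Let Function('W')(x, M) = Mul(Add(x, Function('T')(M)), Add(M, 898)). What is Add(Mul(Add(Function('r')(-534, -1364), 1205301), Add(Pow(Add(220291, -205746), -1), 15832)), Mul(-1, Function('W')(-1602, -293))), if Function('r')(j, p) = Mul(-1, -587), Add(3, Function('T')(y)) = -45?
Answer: Rational(277702116430858, 14545) ≈ 1.9093e+10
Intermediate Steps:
Function('T')(y) = -48 (Function('T')(y) = Add(-3, -45) = -48)
Function('r')(j, p) = 587
Function('W')(x, M) = Mul(Add(-48, x), Add(898, M)) (Function('W')(x, M) = Mul(Add(x, -48), Add(M, 898)) = Mul(Add(-48, x), Add(898, M)))
Add(Mul(Add(Function('r')(-534, -1364), 1205301), Add(Pow(Add(220291, -205746), -1), 15832)), Mul(-1, Function('W')(-1602, -293))) = Add(Mul(Add(587, 1205301), Add(Pow(Add(220291, -205746), -1), 15832)), Mul(-1, Add(-43104, Mul(-48, -293), Mul(898, -1602), Mul(-293, -1602)))) = Add(Mul(1205888, Add(Pow(14545, -1), 15832)), Mul(-1, Add(-43104, 14064, -1438596, 469386))) = Add(Mul(1205888, Add(Rational(1, 14545), 15832)), Mul(-1, -998250)) = Add(Mul(1205888, Rational(230276441, 14545)), 998250) = Add(Rational(277687596884608, 14545), 998250) = Rational(277702116430858, 14545)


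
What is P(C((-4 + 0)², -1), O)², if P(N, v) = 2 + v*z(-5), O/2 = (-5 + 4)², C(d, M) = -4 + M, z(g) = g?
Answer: 64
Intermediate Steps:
O = 2 (O = 2*(-5 + 4)² = 2*(-1)² = 2*1 = 2)
P(N, v) = 2 - 5*v (P(N, v) = 2 + v*(-5) = 2 - 5*v)
P(C((-4 + 0)², -1), O)² = (2 - 5*2)² = (2 - 10)² = (-8)² = 64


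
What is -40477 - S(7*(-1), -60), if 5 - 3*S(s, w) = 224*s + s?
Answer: -123011/3 ≈ -41004.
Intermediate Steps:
S(s, w) = 5/3 - 75*s (S(s, w) = 5/3 - (224*s + s)/3 = 5/3 - 75*s)
-40477 - S(7*(-1), -60) = -40477 - (5/3 - 525*(-1)) = -40477 - (5/3 - 75*(-7)) = -40477 - (5/3 + 525) = -40477 - 1*1580/3 = -40477 - 1580/3 = -123011/3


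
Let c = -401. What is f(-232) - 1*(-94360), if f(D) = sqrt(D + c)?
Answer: 94360 + I*sqrt(633) ≈ 94360.0 + 25.159*I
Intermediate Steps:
f(D) = sqrt(-401 + D) (f(D) = sqrt(D - 401) = sqrt(-401 + D))
f(-232) - 1*(-94360) = sqrt(-401 - 232) - 1*(-94360) = sqrt(-633) + 94360 = I*sqrt(633) + 94360 = 94360 + I*sqrt(633)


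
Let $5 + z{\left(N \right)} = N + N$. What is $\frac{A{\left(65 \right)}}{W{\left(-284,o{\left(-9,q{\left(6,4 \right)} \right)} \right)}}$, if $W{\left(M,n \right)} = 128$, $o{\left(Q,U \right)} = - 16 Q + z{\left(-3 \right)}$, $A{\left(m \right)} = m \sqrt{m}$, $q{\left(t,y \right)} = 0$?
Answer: $\frac{65 \sqrt{65}}{128} \approx 4.0941$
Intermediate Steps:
$z{\left(N \right)} = -5 + 2 N$ ($z{\left(N \right)} = -5 + \left(N + N\right) = -5 + 2 N$)
$A{\left(m \right)} = m^{\frac{3}{2}}$
$o{\left(Q,U \right)} = -11 - 16 Q$ ($o{\left(Q,U \right)} = - 16 Q + \left(-5 + 2 \left(-3\right)\right) = - 16 Q - 11 = -11 - 16 Q$)
$\frac{A{\left(65 \right)}}{W{\left(-284,o{\left(-9,q{\left(6,4 \right)} \right)} \right)}} = \frac{65^{\frac{3}{2}}}{128} = 65 \sqrt{65} \cdot \frac{1}{128} = \frac{65 \sqrt{65}}{128}$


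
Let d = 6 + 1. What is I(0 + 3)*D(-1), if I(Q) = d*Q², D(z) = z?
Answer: -63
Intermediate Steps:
d = 7
I(Q) = 7*Q²
I(0 + 3)*D(-1) = (7*(0 + 3)²)*(-1) = (7*3²)*(-1) = (7*9)*(-1) = 63*(-1) = -63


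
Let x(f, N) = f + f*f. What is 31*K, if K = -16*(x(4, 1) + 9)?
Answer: -14384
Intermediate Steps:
x(f, N) = f + f**2
K = -464 (K = -16*(4*(1 + 4) + 9) = -16*(4*5 + 9) = -16*(20 + 9) = -16*29 = -464)
31*K = 31*(-464) = -14384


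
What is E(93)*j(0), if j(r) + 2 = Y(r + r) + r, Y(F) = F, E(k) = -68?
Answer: 136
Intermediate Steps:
j(r) = -2 + 3*r (j(r) = -2 + ((r + r) + r) = -2 + (2*r + r) = -2 + 3*r)
E(93)*j(0) = -68*(-2 + 3*0) = -68*(-2 + 0) = -68*(-2) = 136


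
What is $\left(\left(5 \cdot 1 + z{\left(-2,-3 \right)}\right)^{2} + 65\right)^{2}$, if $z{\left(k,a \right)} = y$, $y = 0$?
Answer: $8100$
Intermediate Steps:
$z{\left(k,a \right)} = 0$
$\left(\left(5 \cdot 1 + z{\left(-2,-3 \right)}\right)^{2} + 65\right)^{2} = \left(\left(5 \cdot 1 + 0\right)^{2} + 65\right)^{2} = \left(\left(5 + 0\right)^{2} + 65\right)^{2} = \left(5^{2} + 65\right)^{2} = \left(25 + 65\right)^{2} = 90^{2} = 8100$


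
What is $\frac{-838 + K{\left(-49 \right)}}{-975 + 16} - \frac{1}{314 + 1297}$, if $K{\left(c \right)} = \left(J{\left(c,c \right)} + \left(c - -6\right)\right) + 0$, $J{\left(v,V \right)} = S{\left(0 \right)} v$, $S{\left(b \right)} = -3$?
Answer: $\frac{1181515}{1544949} \approx 0.76476$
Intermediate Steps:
$J{\left(v,V \right)} = - 3 v$
$K{\left(c \right)} = 6 - 2 c$ ($K{\left(c \right)} = \left(- 3 c + \left(c - -6\right)\right) + 0 = \left(- 3 c + \left(c + 6\right)\right) + 0 = \left(- 3 c + \left(6 + c\right)\right) + 0 = \left(6 - 2 c\right) + 0 = 6 - 2 c$)
$\frac{-838 + K{\left(-49 \right)}}{-975 + 16} - \frac{1}{314 + 1297} = \frac{-838 + \left(6 - -98\right)}{-975 + 16} - \frac{1}{314 + 1297} = \frac{-838 + \left(6 + 98\right)}{-959} - \frac{1}{1611} = \left(-838 + 104\right) \left(- \frac{1}{959}\right) - \frac{1}{1611} = \left(-734\right) \left(- \frac{1}{959}\right) - \frac{1}{1611} = \frac{734}{959} - \frac{1}{1611} = \frac{1181515}{1544949}$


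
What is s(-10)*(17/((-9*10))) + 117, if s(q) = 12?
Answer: 1721/15 ≈ 114.73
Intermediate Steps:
s(-10)*(17/((-9*10))) + 117 = 12*(17/((-9*10))) + 117 = 12*(17/(-90)) + 117 = 12*(17*(-1/90)) + 117 = 12*(-17/90) + 117 = -34/15 + 117 = 1721/15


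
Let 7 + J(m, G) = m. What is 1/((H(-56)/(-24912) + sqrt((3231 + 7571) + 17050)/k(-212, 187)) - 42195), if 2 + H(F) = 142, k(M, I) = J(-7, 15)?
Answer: -7290572812740/307625736252197603 + 271515888*sqrt(6963)/3383883098774173633 ≈ -2.3693e-5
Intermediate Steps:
J(m, G) = -7 + m
k(M, I) = -14 (k(M, I) = -7 - 7 = -14)
H(F) = 140 (H(F) = -2 + 142 = 140)
1/((H(-56)/(-24912) + sqrt((3231 + 7571) + 17050)/k(-212, 187)) - 42195) = 1/((140/(-24912) + sqrt((3231 + 7571) + 17050)/(-14)) - 42195) = 1/((140*(-1/24912) + sqrt(10802 + 17050)*(-1/14)) - 42195) = 1/((-35/6228 + sqrt(27852)*(-1/14)) - 42195) = 1/((-35/6228 + (2*sqrt(6963))*(-1/14)) - 42195) = 1/((-35/6228 - sqrt(6963)/7) - 42195) = 1/(-262790495/6228 - sqrt(6963)/7)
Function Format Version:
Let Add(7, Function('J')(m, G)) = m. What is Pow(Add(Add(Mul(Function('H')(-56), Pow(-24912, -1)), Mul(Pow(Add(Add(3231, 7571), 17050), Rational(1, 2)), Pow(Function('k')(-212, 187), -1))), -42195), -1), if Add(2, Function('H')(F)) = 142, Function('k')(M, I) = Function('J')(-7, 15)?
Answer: Add(Rational(-7290572812740, 307625736252197603), Mul(Rational(271515888, 3383883098774173633), Pow(6963, Rational(1, 2)))) ≈ -2.3693e-5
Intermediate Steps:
Function('J')(m, G) = Add(-7, m)
Function('k')(M, I) = -14 (Function('k')(M, I) = Add(-7, -7) = -14)
Function('H')(F) = 140 (Function('H')(F) = Add(-2, 142) = 140)
Pow(Add(Add(Mul(Function('H')(-56), Pow(-24912, -1)), Mul(Pow(Add(Add(3231, 7571), 17050), Rational(1, 2)), Pow(Function('k')(-212, 187), -1))), -42195), -1) = Pow(Add(Add(Mul(140, Pow(-24912, -1)), Mul(Pow(Add(Add(3231, 7571), 17050), Rational(1, 2)), Pow(-14, -1))), -42195), -1) = Pow(Add(Add(Mul(140, Rational(-1, 24912)), Mul(Pow(Add(10802, 17050), Rational(1, 2)), Rational(-1, 14))), -42195), -1) = Pow(Add(Add(Rational(-35, 6228), Mul(Pow(27852, Rational(1, 2)), Rational(-1, 14))), -42195), -1) = Pow(Add(Add(Rational(-35, 6228), Mul(Mul(2, Pow(6963, Rational(1, 2))), Rational(-1, 14))), -42195), -1) = Pow(Add(Add(Rational(-35, 6228), Mul(Rational(-1, 7), Pow(6963, Rational(1, 2)))), -42195), -1) = Pow(Add(Rational(-262790495, 6228), Mul(Rational(-1, 7), Pow(6963, Rational(1, 2)))), -1)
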